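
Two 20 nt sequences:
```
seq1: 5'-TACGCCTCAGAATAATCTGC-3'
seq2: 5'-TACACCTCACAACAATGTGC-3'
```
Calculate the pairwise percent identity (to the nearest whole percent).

80%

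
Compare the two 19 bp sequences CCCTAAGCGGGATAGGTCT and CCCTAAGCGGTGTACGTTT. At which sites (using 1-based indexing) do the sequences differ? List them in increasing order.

11, 12, 15, 18

Scanning 1-based: 11: G/T; 12: A/G; 15: G/C; 18: C/T.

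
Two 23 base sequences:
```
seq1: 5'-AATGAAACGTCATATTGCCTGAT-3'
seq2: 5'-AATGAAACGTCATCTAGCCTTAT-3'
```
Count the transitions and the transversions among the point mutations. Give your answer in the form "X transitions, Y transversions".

Transitions (purine↔purine or pyrimidine↔pyrimidine): none.
Transversions (purine↔pyrimidine): 14 A→C, 16 T→A, 21 G→T.

0 transitions, 3 transversions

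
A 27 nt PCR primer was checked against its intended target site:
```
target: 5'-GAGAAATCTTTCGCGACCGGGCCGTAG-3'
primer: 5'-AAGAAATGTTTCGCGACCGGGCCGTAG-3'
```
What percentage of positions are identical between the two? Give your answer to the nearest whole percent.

93%

2 positions differ (1, 8), so 25 of 27 match: 25/27 = 92.59%.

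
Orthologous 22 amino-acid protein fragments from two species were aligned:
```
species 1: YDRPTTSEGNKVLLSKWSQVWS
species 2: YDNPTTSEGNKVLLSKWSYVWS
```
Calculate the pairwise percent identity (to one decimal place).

Mismatches at positions 3, 19 (1-based): 2 of 22.
Identical positions: 20/22 = 90.91% → 90.9%.

90.9%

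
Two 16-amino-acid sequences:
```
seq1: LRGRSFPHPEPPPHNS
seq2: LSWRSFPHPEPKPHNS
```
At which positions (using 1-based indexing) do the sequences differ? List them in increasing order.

2, 3, 12

Differences at position 2 (R→S), position 3 (G→W), position 12 (P→K).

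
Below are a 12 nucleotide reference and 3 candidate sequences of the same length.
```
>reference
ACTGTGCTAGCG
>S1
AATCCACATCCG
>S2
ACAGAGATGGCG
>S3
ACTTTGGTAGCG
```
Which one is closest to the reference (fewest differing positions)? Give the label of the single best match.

S3

S1 differs at 7 positions; S2 differs at 4 positions; S3 differs at 2 positions. The closest is S3.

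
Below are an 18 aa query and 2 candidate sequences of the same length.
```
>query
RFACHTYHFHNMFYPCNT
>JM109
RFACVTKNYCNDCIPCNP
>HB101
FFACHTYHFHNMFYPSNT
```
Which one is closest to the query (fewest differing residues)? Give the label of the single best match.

HB101

Hamming distances to query — JM109: 9; HB101: 2.
Smallest is HB101 with 2 mismatches.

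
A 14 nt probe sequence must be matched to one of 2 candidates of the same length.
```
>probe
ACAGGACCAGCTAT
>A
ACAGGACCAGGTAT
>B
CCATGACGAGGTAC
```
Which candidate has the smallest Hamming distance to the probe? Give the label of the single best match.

Hamming distances to probe — A: 1; B: 5.
Smallest is A with 1 mismatch.

A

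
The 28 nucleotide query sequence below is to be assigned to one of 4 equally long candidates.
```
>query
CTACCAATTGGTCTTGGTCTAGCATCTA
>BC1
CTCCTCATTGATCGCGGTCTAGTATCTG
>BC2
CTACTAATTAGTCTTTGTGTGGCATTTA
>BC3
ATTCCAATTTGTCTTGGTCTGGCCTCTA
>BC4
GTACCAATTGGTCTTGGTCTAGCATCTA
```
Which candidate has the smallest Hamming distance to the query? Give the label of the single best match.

BC4

BC1 differs at 8 sites; BC2 differs at 6 sites; BC3 differs at 5 sites; BC4 differs at 1 site. The closest is BC4.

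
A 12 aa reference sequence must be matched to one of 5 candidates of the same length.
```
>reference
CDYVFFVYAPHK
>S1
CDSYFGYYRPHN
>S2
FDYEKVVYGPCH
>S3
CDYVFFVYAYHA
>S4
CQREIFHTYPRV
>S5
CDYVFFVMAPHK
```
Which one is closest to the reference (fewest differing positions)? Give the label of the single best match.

S5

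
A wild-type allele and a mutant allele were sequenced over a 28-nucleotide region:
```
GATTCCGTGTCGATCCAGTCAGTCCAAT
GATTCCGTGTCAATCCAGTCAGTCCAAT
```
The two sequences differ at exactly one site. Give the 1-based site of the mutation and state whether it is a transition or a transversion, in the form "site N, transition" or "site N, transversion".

site 12, transition

The sequences differ only at site 12: G→A (purine→purine), a transition.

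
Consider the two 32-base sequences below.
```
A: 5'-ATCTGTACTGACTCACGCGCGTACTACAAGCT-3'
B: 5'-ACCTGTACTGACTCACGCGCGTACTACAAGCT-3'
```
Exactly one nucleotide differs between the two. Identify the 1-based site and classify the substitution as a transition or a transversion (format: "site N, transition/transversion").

The sequences differ only at site 2: T→C (pyrimidine→pyrimidine), a transition.

site 2, transition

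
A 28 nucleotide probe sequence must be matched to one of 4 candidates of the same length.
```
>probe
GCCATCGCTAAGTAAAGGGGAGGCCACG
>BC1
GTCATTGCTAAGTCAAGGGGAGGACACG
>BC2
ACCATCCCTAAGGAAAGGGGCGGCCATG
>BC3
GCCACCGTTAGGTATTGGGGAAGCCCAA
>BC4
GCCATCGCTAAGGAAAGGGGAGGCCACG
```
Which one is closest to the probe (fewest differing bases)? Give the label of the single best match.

BC4

BC1 differs at 4 bases; BC2 differs at 5 bases; BC3 differs at 9 bases; BC4 differs at 1 base. The closest is BC4.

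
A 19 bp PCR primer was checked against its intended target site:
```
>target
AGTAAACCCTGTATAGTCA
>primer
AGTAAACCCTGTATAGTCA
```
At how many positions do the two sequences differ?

No positions differ; the sequences are identical.

0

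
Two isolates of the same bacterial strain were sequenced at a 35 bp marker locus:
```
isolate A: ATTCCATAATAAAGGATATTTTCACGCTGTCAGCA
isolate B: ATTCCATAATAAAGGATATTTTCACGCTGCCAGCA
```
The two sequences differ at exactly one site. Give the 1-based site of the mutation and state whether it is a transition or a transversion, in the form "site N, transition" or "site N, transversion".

site 30, transition

The sequences differ only at site 30: T→C (pyrimidine→pyrimidine), a transition.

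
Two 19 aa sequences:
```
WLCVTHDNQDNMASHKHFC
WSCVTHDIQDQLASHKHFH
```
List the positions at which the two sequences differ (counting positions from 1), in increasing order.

Differences at position 2 (L→S), position 8 (N→I), position 11 (N→Q), position 12 (M→L), position 19 (C→H).

2, 8, 11, 12, 19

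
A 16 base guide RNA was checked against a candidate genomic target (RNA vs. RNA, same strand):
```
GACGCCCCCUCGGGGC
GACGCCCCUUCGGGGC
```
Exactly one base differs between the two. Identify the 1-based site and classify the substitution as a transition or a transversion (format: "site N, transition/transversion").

The sequences differ only at site 9: C→U (pyrimidine→pyrimidine), a transition.

site 9, transition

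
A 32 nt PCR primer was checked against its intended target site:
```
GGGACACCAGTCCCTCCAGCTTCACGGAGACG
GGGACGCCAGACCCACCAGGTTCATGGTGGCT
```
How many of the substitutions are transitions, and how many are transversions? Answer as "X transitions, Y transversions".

3 transitions, 5 transversions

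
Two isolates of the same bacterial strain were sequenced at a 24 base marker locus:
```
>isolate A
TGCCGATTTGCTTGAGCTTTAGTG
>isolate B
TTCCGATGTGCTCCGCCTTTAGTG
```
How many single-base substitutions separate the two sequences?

6

Mismatches (1-based): site 2: G→T; site 8: T→G; site 13: T→C; site 14: G→C; site 15: A→G; site 16: G→C.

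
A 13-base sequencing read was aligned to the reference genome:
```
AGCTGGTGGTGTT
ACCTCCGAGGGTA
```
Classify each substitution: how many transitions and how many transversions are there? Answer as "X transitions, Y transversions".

1 transition, 6 transversions

Transitions (purine↔purine or pyrimidine↔pyrimidine): 8 G→A.
Transversions (purine↔pyrimidine): 2 G→C, 5 G→C, 6 G→C, 7 T→G, 10 T→G, 13 T→A.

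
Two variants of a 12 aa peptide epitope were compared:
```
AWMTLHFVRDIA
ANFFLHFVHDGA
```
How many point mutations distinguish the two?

5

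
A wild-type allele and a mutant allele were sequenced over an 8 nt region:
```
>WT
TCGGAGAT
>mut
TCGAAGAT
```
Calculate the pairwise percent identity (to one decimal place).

Mismatch at position 4 (1-based): 1 of 8.
Identical positions: 7/8 = 87.5% → 87.5%.

87.5%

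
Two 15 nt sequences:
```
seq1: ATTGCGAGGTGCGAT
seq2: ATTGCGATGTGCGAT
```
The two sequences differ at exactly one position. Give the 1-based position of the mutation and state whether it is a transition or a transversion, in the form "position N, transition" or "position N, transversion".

position 8, transversion

The sequences differ only at position 8: G→T (purine→pyrimidine), a transversion.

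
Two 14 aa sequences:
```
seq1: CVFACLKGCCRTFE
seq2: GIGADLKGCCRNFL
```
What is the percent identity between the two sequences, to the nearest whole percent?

57%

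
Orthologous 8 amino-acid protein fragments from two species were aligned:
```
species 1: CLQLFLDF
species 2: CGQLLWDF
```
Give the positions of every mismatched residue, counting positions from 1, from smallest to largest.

2, 5, 6

Differences at position 2 (L→G), position 5 (F→L), position 6 (L→W).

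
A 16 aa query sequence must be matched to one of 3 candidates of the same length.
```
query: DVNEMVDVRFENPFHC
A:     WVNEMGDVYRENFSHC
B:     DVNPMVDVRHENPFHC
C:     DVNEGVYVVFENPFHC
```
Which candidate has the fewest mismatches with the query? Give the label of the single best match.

Hamming distances to query — A: 6; B: 2; C: 3.
Smallest is B with 2 mismatches.

B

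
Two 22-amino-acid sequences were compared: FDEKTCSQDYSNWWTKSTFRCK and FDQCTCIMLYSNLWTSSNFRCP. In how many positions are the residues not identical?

The sequences differ at positions 3, 4, 7, 8, 9, 13, 16, 18, 22 (1-based) — 9 in total.

9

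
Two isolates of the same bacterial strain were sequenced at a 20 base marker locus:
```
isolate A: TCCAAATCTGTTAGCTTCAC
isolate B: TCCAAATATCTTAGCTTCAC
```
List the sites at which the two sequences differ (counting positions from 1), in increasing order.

Scanning 1-based: 8: C/A; 10: G/C.

8, 10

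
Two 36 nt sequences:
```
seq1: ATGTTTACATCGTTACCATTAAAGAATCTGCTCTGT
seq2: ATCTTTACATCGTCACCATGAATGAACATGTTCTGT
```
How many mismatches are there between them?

Mismatches (1-based): site 3: G→C; site 14: T→C; site 20: T→G; site 23: A→T; site 27: T→C; site 28: C→A; site 31: C→T.

7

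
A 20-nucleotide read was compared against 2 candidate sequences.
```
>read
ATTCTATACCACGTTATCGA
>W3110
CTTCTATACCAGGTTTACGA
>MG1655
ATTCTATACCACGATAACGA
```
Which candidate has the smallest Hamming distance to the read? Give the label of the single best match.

Hamming distances to read — W3110: 4; MG1655: 2.
Smallest is MG1655 with 2 mismatches.

MG1655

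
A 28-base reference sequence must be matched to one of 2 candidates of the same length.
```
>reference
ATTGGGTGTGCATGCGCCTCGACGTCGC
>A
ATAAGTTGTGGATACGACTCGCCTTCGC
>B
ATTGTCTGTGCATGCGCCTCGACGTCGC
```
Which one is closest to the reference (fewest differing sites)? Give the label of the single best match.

A differs at 8 sites; B differs at 2 sites. The closest is B.

B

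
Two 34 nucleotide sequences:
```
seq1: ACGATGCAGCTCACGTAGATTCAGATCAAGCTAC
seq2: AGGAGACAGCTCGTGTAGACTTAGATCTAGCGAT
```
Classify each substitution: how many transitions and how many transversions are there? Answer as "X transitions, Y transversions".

Transitions (purine↔purine or pyrimidine↔pyrimidine): 6 G→A, 13 A→G, 14 C→T, 20 T→C, 22 C→T, 34 C→T.
Transversions (purine↔pyrimidine): 2 C→G, 5 T→G, 28 A→T, 32 T→G.

6 transitions, 4 transversions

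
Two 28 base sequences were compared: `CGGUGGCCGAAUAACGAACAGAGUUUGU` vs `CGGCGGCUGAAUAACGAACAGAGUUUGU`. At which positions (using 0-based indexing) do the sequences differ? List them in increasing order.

3, 7

Scanning 0-based: 3: U/C; 7: C/U.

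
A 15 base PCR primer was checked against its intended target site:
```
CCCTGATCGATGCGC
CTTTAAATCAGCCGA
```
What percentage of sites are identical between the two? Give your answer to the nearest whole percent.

40%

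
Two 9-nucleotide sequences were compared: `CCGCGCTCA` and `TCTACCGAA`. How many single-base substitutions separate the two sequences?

Comparing position by position, 6 positions differ: 1 (C/T), 3 (G/T), 4 (C/A), 5 (G/C), 7 (T/G), 8 (C/A).

6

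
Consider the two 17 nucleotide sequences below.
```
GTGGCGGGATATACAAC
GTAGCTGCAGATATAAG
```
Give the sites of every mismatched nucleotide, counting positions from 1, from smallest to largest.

Differences at site 3 (G→A), site 6 (G→T), site 8 (G→C), site 10 (T→G), site 14 (C→T), site 17 (C→G).

3, 6, 8, 10, 14, 17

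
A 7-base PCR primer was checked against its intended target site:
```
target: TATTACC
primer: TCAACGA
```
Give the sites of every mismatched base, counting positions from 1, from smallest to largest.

Scanning 1-based: 2: A/C; 3: T/A; 4: T/A; 5: A/C; 6: C/G; 7: C/A.

2, 3, 4, 5, 6, 7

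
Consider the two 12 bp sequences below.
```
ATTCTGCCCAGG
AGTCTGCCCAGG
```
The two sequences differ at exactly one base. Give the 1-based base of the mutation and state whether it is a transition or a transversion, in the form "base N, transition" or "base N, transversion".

base 2, transversion

The sequences differ only at base 2: T→G (pyrimidine→purine), a transversion.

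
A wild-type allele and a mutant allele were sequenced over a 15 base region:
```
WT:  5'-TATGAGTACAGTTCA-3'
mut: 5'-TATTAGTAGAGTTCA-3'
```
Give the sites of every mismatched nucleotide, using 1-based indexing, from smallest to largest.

4, 9

Differences at site 4 (G→T), site 9 (C→G).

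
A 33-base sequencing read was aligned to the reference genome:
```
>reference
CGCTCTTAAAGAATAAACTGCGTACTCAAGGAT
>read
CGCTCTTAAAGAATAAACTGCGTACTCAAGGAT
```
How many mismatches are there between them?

0

No positions differ; the sequences are identical.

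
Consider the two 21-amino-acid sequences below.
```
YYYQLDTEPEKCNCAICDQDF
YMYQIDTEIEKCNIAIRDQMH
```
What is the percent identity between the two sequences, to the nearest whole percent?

Mismatches at positions 2, 5, 9, 14, 17, 20, 21 (1-based): 7 of 21.
Identical positions: 14/21 = 66.67% → 67%.

67%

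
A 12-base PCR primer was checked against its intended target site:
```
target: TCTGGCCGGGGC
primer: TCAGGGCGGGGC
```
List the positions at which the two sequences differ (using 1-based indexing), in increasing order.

3, 6

Differences at position 3 (T→A), position 6 (C→G).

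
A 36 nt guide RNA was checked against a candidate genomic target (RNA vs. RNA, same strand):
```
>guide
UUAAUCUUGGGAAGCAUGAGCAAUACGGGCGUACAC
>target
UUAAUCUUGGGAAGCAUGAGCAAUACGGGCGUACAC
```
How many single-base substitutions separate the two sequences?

0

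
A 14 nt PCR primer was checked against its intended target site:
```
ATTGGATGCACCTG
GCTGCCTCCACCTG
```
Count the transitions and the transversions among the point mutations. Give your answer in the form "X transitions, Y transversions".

Transitions (purine↔purine or pyrimidine↔pyrimidine): 1 A→G, 2 T→C.
Transversions (purine↔pyrimidine): 5 G→C, 6 A→C, 8 G→C.

2 transitions, 3 transversions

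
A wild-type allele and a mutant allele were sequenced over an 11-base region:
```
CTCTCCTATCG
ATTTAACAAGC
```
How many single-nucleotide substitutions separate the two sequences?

8

The sequences differ at bases 1, 3, 5, 6, 7, 9, 10, 11 (1-based) — 8 in total.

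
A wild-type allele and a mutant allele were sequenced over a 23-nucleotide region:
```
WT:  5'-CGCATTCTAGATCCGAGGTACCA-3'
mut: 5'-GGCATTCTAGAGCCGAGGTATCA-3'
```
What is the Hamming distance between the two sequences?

3

Mismatches (1-based): position 1: C→G; position 12: T→G; position 21: C→T.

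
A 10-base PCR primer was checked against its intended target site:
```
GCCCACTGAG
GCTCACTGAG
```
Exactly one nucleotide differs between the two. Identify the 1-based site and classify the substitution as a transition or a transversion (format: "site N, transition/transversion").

site 3, transition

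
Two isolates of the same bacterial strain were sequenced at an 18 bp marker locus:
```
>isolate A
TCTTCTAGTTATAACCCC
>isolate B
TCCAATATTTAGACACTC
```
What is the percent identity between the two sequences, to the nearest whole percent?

8 positions differ (3, 4, 5, 8, 12, 14, 15, 17), so 10 of 18 match: 10/18 = 55.56%.

56%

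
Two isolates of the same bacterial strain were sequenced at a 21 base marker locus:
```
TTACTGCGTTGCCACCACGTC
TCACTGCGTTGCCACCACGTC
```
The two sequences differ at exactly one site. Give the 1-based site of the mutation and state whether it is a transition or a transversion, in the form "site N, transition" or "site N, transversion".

site 2, transition

Site 2 changes T→C. T is a pyrimidine and C is a pyrimidine, so this is a transition.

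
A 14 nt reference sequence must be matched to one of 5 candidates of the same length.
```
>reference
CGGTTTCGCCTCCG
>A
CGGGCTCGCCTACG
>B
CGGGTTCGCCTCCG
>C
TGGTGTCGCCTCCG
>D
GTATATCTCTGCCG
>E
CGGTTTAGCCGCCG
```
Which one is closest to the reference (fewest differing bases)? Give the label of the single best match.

A differs at 3 bases; B differs at 1 base; C differs at 2 bases; D differs at 7 bases; E differs at 2 bases. The closest is B.

B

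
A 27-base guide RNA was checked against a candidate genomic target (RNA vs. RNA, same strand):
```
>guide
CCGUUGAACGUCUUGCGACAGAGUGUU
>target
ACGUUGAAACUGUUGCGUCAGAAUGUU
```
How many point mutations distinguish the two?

The sequences differ at positions 1, 9, 10, 12, 18, 23 (1-based) — 6 in total.

6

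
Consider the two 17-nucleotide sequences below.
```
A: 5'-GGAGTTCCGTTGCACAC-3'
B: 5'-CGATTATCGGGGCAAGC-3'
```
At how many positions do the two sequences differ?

8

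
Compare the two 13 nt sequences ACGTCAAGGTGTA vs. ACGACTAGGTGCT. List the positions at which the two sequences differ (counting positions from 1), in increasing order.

Differences at position 4 (T→A), position 6 (A→T), position 12 (T→C), position 13 (A→T).

4, 6, 12, 13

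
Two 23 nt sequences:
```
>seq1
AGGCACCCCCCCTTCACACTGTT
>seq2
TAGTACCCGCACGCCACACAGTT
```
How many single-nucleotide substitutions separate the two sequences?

Comparing position by position, 8 positions differ: 1 (A/T), 2 (G/A), 4 (C/T), 9 (C/G), 11 (C/A), 13 (T/G), 14 (T/C), 20 (T/A).

8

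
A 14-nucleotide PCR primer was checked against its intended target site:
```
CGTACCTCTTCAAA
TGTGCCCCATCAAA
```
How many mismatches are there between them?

4

The sequences differ at bases 1, 4, 7, 9 (1-based) — 4 in total.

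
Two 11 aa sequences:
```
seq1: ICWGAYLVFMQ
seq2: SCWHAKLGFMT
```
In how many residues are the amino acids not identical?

Comparing position by position, 5 residues differ: 1 (I/S), 4 (G/H), 6 (Y/K), 8 (V/G), 11 (Q/T).

5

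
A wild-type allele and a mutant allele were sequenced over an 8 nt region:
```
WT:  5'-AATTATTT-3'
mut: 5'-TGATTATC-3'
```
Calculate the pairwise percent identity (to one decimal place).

25.0%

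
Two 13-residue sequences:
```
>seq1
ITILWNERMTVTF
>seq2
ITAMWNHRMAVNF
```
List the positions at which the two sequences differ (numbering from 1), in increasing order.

Scanning 1-based: 3: I/A; 4: L/M; 7: E/H; 10: T/A; 12: T/N.

3, 4, 7, 10, 12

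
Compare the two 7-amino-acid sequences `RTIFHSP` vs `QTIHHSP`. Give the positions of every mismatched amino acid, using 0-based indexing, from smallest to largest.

Scanning 0-based: 0: R/Q; 3: F/H.

0, 3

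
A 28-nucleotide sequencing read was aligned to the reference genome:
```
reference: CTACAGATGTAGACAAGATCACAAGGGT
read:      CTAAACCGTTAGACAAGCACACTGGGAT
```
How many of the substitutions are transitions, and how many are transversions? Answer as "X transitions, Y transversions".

2 transitions, 8 transversions

Transitions (purine↔purine or pyrimidine↔pyrimidine): 24 A→G, 27 G→A.
Transversions (purine↔pyrimidine): 4 C→A, 6 G→C, 7 A→C, 8 T→G, 9 G→T, 18 A→C, 19 T→A, 23 A→T.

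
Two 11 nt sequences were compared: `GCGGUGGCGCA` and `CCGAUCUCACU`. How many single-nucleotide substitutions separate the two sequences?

Comparing position by position, 6 bases differ: 1 (G/C), 4 (G/A), 6 (G/C), 7 (G/U), 9 (G/A), 11 (A/U).

6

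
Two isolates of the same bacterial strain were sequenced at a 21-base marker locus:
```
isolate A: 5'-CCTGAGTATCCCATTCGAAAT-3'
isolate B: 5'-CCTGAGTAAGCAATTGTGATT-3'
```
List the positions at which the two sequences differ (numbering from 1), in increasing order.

Differences at position 9 (T→A), position 10 (C→G), position 12 (C→A), position 16 (C→G), position 17 (G→T), position 18 (A→G), position 20 (A→T).

9, 10, 12, 16, 17, 18, 20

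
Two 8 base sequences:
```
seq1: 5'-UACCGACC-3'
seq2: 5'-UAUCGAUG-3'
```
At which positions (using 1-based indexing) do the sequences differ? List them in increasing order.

3, 7, 8

Scanning 1-based: 3: C/U; 7: C/U; 8: C/G.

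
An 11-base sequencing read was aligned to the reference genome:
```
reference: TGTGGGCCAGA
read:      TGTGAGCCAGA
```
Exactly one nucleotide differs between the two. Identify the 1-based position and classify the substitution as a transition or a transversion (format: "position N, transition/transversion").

The sequences differ only at position 5: G→A (purine→purine), a transition.

position 5, transition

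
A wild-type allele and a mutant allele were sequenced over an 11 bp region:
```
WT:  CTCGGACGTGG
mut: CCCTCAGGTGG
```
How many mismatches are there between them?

4

Mismatches (1-based): base 2: T→C; base 4: G→T; base 5: G→C; base 7: C→G.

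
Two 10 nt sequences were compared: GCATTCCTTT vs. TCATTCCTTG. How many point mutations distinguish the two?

The sequences differ at bases 1, 10 (1-based) — 2 in total.

2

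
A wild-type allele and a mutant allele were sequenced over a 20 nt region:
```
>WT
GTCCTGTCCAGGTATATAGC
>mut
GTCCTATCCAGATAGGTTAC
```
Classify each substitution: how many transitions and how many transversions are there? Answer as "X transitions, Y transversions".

4 transitions, 2 transversions

Mismatches (1-based):
site 6: G→A (purine→purine, transition)
site 12: G→A (purine→purine, transition)
site 15: T→G (pyrimidine→purine, transversion)
site 16: A→G (purine→purine, transition)
site 18: A→T (purine→pyrimidine, transversion)
site 19: G→A (purine→purine, transition)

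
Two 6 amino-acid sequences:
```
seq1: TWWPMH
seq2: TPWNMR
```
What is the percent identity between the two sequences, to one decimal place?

Mismatches at positions 2, 4, 6 (1-based): 3 of 6.
Identical positions: 3/6 = 50% → 50.0%.

50.0%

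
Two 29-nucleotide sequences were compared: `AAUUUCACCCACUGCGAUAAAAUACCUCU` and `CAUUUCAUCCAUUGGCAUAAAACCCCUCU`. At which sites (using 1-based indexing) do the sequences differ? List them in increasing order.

1, 8, 12, 15, 16, 23, 24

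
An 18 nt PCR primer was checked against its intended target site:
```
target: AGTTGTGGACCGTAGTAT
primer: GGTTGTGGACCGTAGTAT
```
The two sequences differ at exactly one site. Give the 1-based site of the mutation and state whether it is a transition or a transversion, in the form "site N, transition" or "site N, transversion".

The sequences differ only at site 1: A→G (purine→purine), a transition.

site 1, transition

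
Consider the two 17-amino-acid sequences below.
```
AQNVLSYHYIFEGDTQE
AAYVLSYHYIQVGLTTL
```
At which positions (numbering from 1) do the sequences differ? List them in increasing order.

2, 3, 11, 12, 14, 16, 17

Differences at position 2 (Q→A), position 3 (N→Y), position 11 (F→Q), position 12 (E→V), position 14 (D→L), position 16 (Q→T), position 17 (E→L).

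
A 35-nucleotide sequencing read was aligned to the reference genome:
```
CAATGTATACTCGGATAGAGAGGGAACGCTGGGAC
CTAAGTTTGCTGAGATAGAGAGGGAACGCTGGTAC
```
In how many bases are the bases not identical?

Comparing position by position, 7 bases differ: 2 (A/T), 4 (T/A), 7 (A/T), 9 (A/G), 12 (C/G), 13 (G/A), 33 (G/T).

7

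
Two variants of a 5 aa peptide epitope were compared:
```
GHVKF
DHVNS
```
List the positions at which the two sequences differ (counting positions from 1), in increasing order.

Differences at position 1 (G→D), position 4 (K→N), position 5 (F→S).

1, 4, 5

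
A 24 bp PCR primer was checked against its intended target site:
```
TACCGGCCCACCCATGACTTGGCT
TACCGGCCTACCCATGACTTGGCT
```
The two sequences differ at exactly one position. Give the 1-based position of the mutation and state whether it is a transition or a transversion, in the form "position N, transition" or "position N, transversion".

The sequences differ only at position 9: C→T (pyrimidine→pyrimidine), a transition.

position 9, transition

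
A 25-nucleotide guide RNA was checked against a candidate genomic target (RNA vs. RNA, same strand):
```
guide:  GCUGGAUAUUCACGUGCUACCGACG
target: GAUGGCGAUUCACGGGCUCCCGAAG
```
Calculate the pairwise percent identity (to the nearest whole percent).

76%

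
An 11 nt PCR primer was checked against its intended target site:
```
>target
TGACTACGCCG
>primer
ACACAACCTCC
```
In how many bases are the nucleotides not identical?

6

Comparing position by position, 6 bases differ: 1 (T/A), 2 (G/C), 5 (T/A), 8 (G/C), 9 (C/T), 11 (G/C).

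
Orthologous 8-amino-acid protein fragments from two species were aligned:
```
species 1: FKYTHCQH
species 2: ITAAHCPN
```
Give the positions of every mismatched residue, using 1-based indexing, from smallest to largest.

1, 2, 3, 4, 7, 8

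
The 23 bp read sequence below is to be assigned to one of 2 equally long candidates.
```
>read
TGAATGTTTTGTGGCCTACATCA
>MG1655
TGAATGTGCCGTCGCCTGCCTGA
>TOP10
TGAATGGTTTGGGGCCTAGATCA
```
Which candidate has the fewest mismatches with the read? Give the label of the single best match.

TOP10

Hamming distances to read — MG1655: 7; TOP10: 3.
Smallest is TOP10 with 3 mismatches.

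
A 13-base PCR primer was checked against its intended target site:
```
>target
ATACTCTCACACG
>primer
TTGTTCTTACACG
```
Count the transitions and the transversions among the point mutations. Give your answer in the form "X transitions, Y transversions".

Mismatches (1-based):
base 1: A→T (purine→pyrimidine, transversion)
base 3: A→G (purine→purine, transition)
base 4: C→T (pyrimidine→pyrimidine, transition)
base 8: C→T (pyrimidine→pyrimidine, transition)

3 transitions, 1 transversion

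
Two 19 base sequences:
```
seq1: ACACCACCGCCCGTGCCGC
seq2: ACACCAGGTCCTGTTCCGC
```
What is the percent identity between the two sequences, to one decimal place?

5 positions differ (7, 8, 9, 12, 15), so 14 of 19 match: 14/19 = 73.68%.

73.7%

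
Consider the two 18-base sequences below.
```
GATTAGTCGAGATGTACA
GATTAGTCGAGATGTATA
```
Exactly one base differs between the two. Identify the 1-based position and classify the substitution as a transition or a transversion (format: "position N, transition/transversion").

The sequences differ only at position 17: C→T (pyrimidine→pyrimidine), a transition.

position 17, transition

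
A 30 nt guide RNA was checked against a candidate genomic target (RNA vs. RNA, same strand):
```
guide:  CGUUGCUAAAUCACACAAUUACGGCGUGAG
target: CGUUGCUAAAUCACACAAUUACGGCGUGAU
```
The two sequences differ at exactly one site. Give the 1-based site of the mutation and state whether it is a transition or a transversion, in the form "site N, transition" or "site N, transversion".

site 30, transversion

Site 30 changes G→U. G is a purine and U is a pyrimidine, so this is a transversion.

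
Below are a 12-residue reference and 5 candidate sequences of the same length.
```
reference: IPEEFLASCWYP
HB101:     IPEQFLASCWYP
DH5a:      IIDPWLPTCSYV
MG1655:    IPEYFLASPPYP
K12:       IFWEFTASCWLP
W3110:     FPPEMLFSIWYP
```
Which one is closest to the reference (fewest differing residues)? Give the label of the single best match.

HB101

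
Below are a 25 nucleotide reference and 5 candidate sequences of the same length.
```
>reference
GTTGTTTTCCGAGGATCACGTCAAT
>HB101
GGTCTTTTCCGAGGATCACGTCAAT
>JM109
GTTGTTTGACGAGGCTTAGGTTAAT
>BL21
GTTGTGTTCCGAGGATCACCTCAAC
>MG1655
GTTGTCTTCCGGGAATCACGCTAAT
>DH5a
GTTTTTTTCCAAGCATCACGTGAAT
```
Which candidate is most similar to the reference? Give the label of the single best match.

HB101

HB101 differs at 2 sites; JM109 differs at 6 sites; BL21 differs at 3 sites; MG1655 differs at 5 sites; DH5a differs at 4 sites. The closest is HB101.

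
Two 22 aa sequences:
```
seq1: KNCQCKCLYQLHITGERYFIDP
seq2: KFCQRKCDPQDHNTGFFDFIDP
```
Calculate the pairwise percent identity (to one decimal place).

9 positions differ (2, 5, 8, 9, 11, 13, 16, 17, 18), so 13 of 22 match: 13/22 = 59.09%.

59.1%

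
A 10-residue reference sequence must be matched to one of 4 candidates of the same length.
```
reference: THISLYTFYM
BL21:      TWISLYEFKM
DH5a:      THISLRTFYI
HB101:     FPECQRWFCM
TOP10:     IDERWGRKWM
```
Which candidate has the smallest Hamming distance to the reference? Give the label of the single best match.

Hamming distances to reference — BL21: 3; DH5a: 2; HB101: 8; TOP10: 9.
Smallest is DH5a with 2 mismatches.

DH5a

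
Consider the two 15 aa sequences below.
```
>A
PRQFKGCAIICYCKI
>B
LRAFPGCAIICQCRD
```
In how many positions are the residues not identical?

6

Mismatches (1-based): position 1: P→L; position 3: Q→A; position 5: K→P; position 12: Y→Q; position 14: K→R; position 15: I→D.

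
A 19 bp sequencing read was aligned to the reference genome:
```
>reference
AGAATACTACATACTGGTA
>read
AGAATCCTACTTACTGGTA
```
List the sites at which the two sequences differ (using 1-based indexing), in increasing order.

Differences at site 6 (A→C), site 11 (A→T).

6, 11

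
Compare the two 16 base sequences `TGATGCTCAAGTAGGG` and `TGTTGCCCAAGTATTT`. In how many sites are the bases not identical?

5

Mismatches (1-based): site 3: A→T; site 7: T→C; site 14: G→T; site 15: G→T; site 16: G→T.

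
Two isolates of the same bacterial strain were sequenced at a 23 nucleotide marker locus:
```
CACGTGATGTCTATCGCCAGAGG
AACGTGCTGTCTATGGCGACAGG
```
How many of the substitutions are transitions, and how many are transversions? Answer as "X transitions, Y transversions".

0 transitions, 5 transversions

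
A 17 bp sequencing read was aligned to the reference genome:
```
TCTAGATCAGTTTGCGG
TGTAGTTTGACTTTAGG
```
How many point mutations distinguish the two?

8

The sequences differ at sites 2, 6, 8, 9, 10, 11, 14, 15 (1-based) — 8 in total.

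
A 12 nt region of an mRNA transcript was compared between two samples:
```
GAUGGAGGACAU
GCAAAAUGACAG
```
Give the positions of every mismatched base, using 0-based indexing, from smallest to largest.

Differences at position 1 (A→C), position 2 (U→A), position 3 (G→A), position 4 (G→A), position 6 (G→U), position 11 (U→G).

1, 2, 3, 4, 6, 11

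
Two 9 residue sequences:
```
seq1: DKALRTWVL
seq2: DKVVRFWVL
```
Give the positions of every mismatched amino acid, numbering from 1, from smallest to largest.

3, 4, 6

Differences at position 3 (A→V), position 4 (L→V), position 6 (T→F).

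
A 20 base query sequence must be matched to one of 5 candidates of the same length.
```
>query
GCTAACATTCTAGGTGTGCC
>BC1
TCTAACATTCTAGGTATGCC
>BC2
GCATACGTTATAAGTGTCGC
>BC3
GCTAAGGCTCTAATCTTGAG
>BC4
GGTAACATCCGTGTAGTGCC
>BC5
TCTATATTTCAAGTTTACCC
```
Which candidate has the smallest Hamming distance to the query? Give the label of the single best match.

Hamming distances to query — BC1: 2; BC2: 7; BC3: 9; BC4: 6; BC5: 9.
Smallest is BC1 with 2 mismatches.

BC1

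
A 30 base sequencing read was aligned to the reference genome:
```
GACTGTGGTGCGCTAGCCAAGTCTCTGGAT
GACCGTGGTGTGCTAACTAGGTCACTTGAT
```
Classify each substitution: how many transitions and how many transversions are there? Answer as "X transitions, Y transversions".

Transitions (purine↔purine or pyrimidine↔pyrimidine): 4 T→C, 11 C→T, 16 G→A, 18 C→T, 20 A→G.
Transversions (purine↔pyrimidine): 24 T→A, 27 G→T.

5 transitions, 2 transversions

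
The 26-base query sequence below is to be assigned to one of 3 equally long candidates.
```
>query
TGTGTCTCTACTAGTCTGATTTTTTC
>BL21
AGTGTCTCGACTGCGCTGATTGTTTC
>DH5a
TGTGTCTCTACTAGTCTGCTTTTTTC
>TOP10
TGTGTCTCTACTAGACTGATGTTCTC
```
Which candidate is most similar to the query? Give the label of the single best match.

DH5a

BL21 differs at 6 sites; DH5a differs at 1 site; TOP10 differs at 3 sites. The closest is DH5a.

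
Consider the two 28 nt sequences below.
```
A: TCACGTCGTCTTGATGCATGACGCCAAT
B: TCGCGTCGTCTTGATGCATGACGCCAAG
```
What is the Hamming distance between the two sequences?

2

Comparing position by position, 2 bases differ: 3 (A/G), 28 (T/G).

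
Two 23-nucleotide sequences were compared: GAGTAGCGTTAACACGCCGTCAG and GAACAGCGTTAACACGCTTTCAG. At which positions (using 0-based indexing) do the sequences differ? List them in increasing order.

2, 3, 17, 18

Scanning 0-based: 2: G/A; 3: T/C; 17: C/T; 18: G/T.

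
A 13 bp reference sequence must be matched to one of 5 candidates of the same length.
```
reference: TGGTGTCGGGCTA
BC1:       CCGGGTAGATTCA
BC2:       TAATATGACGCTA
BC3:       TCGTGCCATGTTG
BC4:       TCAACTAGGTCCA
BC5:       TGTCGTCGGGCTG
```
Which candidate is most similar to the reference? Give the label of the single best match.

Hamming distances to reference — BC1: 8; BC2: 6; BC3: 6; BC4: 7; BC5: 3.
Smallest is BC5 with 3 mismatches.

BC5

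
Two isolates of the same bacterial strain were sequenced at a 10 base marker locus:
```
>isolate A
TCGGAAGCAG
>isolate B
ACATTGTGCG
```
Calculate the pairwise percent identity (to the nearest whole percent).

8 positions differ (1, 3, 4, 5, 6, 7, 8, 9), so 2 of 10 match: 2/10 = 20%.

20%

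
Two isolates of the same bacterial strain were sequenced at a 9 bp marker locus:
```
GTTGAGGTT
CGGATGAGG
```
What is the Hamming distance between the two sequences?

8

Comparing position by position, 8 positions differ: 1 (G/C), 2 (T/G), 3 (T/G), 4 (G/A), 5 (A/T), 7 (G/A), 8 (T/G), 9 (T/G).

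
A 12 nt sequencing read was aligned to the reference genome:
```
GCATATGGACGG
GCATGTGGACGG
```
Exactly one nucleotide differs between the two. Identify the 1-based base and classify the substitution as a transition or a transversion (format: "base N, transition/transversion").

base 5, transition

Base 5 changes A→G. A is a purine and G is a purine, so this is a transition.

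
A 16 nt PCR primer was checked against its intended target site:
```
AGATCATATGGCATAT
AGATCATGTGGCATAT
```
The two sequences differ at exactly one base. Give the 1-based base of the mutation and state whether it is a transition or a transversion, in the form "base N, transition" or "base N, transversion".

The sequences differ only at base 8: A→G (purine→purine), a transition.

base 8, transition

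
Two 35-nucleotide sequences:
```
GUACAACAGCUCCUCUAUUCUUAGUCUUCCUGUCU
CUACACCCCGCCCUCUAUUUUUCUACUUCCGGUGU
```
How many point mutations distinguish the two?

Comparing position by position, 12 positions differ: 1 (G/C), 6 (A/C), 8 (A/C), 9 (G/C), 10 (C/G), 11 (U/C), 20 (C/U), 23 (A/C), 24 (G/U), 25 (U/A), 31 (U/G), 34 (C/G).

12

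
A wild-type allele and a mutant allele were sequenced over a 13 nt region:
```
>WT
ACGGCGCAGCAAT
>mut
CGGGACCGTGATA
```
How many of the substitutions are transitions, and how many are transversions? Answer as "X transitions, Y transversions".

Transitions (purine↔purine or pyrimidine↔pyrimidine): 8 A→G.
Transversions (purine↔pyrimidine): 1 A→C, 2 C→G, 5 C→A, 6 G→C, 9 G→T, 10 C→G, 12 A→T, 13 T→A.

1 transition, 8 transversions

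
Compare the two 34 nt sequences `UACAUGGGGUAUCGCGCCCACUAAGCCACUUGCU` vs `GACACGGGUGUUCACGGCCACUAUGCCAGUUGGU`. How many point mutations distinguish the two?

The sequences differ at positions 1, 5, 9, 10, 11, 14, 17, 24, 29, 33 (1-based) — 10 in total.

10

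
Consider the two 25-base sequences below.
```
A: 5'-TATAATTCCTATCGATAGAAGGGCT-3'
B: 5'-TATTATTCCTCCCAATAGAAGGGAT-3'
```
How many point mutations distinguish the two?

Comparing position by position, 5 sites differ: 4 (A/T), 11 (A/C), 12 (T/C), 14 (G/A), 24 (C/A).

5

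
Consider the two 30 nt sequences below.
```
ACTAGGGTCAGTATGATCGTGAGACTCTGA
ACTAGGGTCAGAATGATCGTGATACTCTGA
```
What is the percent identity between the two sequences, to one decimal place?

93.3%

Mismatches at positions 12, 23 (1-based): 2 of 30.
Identical positions: 28/30 = 93.33% → 93.3%.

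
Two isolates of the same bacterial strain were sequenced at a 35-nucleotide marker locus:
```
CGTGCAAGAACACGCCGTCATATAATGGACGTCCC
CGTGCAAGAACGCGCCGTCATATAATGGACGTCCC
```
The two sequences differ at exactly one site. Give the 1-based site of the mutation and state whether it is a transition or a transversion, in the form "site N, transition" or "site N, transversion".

site 12, transition

Site 12 changes A→G. A is a purine and G is a purine, so this is a transition.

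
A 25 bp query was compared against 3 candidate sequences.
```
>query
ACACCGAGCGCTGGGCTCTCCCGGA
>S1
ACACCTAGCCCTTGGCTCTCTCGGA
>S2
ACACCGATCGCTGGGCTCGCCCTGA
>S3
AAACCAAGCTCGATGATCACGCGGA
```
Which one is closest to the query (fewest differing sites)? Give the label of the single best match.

S2

S1 differs at 4 sites; S2 differs at 3 sites; S3 differs at 9 sites. The closest is S2.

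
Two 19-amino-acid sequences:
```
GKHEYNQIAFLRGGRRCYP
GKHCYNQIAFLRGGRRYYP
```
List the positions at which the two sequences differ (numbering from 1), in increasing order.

4, 17

Scanning 1-based: 4: E/C; 17: C/Y.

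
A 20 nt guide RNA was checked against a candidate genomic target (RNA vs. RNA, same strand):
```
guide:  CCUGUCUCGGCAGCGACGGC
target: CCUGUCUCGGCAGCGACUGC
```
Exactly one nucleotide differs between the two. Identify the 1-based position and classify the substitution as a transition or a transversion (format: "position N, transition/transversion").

position 18, transversion

Position 18 changes G→U. G is a purine and U is a pyrimidine, so this is a transversion.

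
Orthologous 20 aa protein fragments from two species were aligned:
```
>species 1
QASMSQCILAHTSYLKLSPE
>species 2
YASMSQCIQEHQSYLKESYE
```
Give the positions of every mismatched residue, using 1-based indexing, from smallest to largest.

1, 9, 10, 12, 17, 19

Scanning 1-based: 1: Q/Y; 9: L/Q; 10: A/E; 12: T/Q; 17: L/E; 19: P/Y.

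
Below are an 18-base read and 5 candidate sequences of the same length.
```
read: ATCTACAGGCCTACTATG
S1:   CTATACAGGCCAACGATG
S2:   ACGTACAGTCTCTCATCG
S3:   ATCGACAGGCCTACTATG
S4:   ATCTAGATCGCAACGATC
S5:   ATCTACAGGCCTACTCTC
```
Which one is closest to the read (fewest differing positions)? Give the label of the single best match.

S3

Hamming distances to read — S1: 4; S2: 9; S3: 1; S4: 7; S5: 2.
Smallest is S3 with 1 mismatch.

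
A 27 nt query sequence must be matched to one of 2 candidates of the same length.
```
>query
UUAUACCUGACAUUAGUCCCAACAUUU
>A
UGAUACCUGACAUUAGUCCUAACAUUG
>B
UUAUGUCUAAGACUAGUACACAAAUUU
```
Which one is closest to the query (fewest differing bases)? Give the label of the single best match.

Hamming distances to query — A: 3; B: 9.
Smallest is A with 3 mismatches.

A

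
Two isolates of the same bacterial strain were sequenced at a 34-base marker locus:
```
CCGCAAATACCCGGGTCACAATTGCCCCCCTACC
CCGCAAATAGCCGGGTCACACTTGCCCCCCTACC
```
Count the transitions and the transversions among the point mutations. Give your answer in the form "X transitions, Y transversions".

0 transitions, 2 transversions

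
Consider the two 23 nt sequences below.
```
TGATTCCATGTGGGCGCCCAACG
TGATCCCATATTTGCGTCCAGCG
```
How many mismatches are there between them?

The sequences differ at bases 5, 10, 12, 13, 17, 21 (1-based) — 6 in total.

6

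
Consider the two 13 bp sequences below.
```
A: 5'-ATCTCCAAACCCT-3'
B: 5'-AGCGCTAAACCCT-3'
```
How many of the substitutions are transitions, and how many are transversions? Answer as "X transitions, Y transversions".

Transitions (purine↔purine or pyrimidine↔pyrimidine): 6 C→T.
Transversions (purine↔pyrimidine): 2 T→G, 4 T→G.

1 transition, 2 transversions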